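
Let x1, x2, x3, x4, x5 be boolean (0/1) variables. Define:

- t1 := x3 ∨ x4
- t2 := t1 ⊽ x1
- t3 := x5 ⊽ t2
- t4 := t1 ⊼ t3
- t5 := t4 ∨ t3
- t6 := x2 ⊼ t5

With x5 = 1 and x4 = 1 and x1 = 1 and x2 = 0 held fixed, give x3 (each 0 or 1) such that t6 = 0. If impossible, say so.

With x5 = 1 and x4 = 1 and x1 = 1 and x2 = 0 fixed, none of the 2 settings of x3 give t6 = 0.
For example, with x3=0:
t1 = x3 ∨ x4 = 0 ∨ 1 = 1
t2 = t1 ⊽ x1 = 1 ⊽ 1 = 0
t3 = x5 ⊽ t2 = 1 ⊽ 0 = 0
t4 = t1 ⊼ t3 = 1 ⊼ 0 = 1
t5 = t4 ∨ t3 = 1 ∨ 0 = 1
t6 = x2 ⊼ t5 = 0 ⊼ 1 = 1
giving t6 = 1 ≠ 0.

no solution exists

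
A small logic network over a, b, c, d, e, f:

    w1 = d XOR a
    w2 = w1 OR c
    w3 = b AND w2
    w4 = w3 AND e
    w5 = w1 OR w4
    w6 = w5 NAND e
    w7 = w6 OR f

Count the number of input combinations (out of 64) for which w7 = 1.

w7 = w6 OR f must be 1, so at least one of w6, f is 1.
Enumerating the 64 input combinations, 54 give w7 = 1 and 10 give w7 = 0.

54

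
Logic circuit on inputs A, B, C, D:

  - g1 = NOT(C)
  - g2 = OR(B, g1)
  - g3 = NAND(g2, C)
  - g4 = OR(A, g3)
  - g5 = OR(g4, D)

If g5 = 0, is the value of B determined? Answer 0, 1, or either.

g5 = OR(g4, D) must be 0, so both g4 = 0 and D = 0.
g4 = OR(A, g3) must be 0, so both A = 0 and g3 = 0.
Every assignment with g5 = 0 has B = 1; there are 1 such assignment(s).
  A=0, B=1, C=1, D=0

1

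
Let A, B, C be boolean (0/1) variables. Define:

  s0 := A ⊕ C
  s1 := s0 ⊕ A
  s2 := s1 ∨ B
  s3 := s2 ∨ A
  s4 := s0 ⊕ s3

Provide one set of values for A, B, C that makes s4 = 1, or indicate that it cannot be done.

A=0, B=1, C=0

Check with A=0, B=1, C=0:
s0 = A ⊕ C = 0 ⊕ 0 = 0
s1 = s0 ⊕ A = 0 ⊕ 0 = 0
s2 = s1 ∨ B = 0 ∨ 1 = 1
s3 = s2 ∨ A = 1 ∨ 0 = 1
s4 = s0 ⊕ s3 = 0 ⊕ 1 = 1
So s4 = 1 as required.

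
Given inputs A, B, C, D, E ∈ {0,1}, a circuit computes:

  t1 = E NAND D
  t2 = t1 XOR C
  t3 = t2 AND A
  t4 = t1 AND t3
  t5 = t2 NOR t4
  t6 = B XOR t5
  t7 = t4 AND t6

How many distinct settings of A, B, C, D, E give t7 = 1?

t7 = t4 AND t6 must be 1, so both t4 = 1 and t6 = 1.
Satisfying assignments:
  A=1, B=1, C=0, D=0, E=0
  A=1, B=1, C=0, D=0, E=1
  A=1, B=1, C=0, D=1, E=0

3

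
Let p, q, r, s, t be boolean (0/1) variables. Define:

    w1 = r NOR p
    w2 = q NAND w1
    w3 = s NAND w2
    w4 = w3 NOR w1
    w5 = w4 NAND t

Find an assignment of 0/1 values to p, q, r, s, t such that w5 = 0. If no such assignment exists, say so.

p=0, q=1, r=1, s=1, t=1

w5 = w4 NAND t must be 0, so both w4 = 1 and t = 1.
w4 = w3 NOR w1 must be 1, so both w3 = 0 and w1 = 0.
Check with p=0, q=1, r=1, s=1, t=1:
w1 = r NOR p = 1 NOR 0 = 0
w2 = q NAND w1 = 1 NAND 0 = 1
w3 = s NAND w2 = 1 NAND 1 = 0
w4 = w3 NOR w1 = 0 NOR 0 = 1
w5 = w4 NAND t = 1 NAND 1 = 0
So w5 = 0 as required.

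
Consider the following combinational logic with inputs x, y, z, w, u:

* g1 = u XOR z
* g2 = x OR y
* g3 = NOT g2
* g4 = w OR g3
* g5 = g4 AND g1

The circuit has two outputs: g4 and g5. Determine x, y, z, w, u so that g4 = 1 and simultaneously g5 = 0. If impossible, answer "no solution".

Check with x=1 y=0 z=0 w=1 u=0:
g1 = u XOR z = 0 XOR 0 = 0
g2 = x OR y = 1 OR 0 = 1
g3 = NOT g2 = NOT 1 = 0
g4 = w OR g3 = 1 OR 0 = 1
g5 = g4 AND g1 = 1 AND 0 = 0
So g4 = 1 and g5 = 0.

x=1 y=0 z=0 w=1 u=0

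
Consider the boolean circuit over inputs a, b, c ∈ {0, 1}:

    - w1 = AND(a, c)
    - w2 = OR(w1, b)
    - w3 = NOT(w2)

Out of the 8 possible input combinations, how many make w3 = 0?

w3 = NOT(w2) must be 0, so w2 = 1.
w2 = OR(w1, b) must be 1, so at least one of w1, b is 1.
Satisfying assignments:
  a=0, b=1, c=0
  a=0, b=1, c=1
  a=1, b=0, c=1
  a=1, b=1, c=0
  a=1, b=1, c=1

5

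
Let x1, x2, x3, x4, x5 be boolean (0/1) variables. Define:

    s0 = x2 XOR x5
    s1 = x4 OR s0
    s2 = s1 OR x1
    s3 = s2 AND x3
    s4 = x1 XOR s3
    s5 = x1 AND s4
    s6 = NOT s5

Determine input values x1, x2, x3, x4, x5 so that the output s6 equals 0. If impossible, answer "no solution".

Check with x1=1 x2=0 x3=0 x4=1 x5=0:
s0 = x2 XOR x5 = 0 XOR 0 = 0
s1 = x4 OR s0 = 1 OR 0 = 1
s2 = s1 OR x1 = 1 OR 1 = 1
s3 = s2 AND x3 = 1 AND 0 = 0
s4 = x1 XOR s3 = 1 XOR 0 = 1
s5 = x1 AND s4 = 1 AND 1 = 1
s6 = NOT s5 = NOT 1 = 0
So s6 = 0 as required.

x1=1 x2=0 x3=0 x4=1 x5=0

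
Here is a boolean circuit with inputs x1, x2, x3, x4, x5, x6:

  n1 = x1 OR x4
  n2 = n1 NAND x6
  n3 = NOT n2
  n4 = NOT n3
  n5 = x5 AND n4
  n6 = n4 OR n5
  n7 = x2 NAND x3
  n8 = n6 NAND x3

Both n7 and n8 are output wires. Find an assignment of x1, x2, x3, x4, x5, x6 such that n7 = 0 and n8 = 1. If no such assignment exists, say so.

Check with x1=1 x2=1 x3=1 x4=1 x5=0 x6=1:
n1 = x1 OR x4 = 1 OR 1 = 1
n2 = n1 NAND x6 = 1 NAND 1 = 0
n3 = NOT n2 = NOT 0 = 1
n4 = NOT n3 = NOT 1 = 0
n5 = x5 AND n4 = 0 AND 0 = 0
n6 = n4 OR n5 = 0 OR 0 = 0
n7 = x2 NAND x3 = 1 NAND 1 = 0
n8 = n6 NAND x3 = 0 NAND 1 = 1
So n7 = 0 and n8 = 1.

x1=1 x2=1 x3=1 x4=1 x5=0 x6=1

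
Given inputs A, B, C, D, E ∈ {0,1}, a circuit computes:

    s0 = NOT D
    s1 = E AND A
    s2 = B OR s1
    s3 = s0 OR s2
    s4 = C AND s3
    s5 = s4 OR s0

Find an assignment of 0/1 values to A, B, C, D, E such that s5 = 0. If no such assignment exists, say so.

A=1, B=0, C=0, D=1, E=0

Check with A=1, B=0, C=0, D=1, E=0:
s0 = NOT D = NOT 1 = 0
s1 = E AND A = 0 AND 1 = 0
s2 = B OR s1 = 0 OR 0 = 0
s3 = s0 OR s2 = 0 OR 0 = 0
s4 = C AND s3 = 0 AND 0 = 0
s5 = s4 OR s0 = 0 OR 0 = 0
So s5 = 0 as required.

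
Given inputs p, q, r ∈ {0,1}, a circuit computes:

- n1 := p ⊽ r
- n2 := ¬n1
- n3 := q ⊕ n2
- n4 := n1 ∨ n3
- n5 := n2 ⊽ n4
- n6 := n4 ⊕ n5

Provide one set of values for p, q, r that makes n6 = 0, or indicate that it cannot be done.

p=1, q=1, r=0

Check with p=1, q=1, r=0:
n1 = p ⊽ r = 1 ⊽ 0 = 0
n2 = ¬n1 = ¬0 = 1
n3 = q ⊕ n2 = 1 ⊕ 1 = 0
n4 = n1 ∨ n3 = 0 ∨ 0 = 0
n5 = n2 ⊽ n4 = 1 ⊽ 0 = 0
n6 = n4 ⊕ n5 = 0 ⊕ 0 = 0
So n6 = 0 as required.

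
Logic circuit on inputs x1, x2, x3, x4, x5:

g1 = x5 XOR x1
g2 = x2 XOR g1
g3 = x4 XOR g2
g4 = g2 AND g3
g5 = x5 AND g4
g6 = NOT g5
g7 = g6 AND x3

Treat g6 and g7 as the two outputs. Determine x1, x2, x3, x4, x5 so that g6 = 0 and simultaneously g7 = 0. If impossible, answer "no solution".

Check with x1=1, x2=1, x3=0, x4=0, x5=1:
g1 = x5 XOR x1 = 1 XOR 1 = 0
g2 = x2 XOR g1 = 1 XOR 0 = 1
g3 = x4 XOR g2 = 0 XOR 1 = 1
g4 = g2 AND g3 = 1 AND 1 = 1
g5 = x5 AND g4 = 1 AND 1 = 1
g6 = NOT g5 = NOT 1 = 0
g7 = g6 AND x3 = 0 AND 0 = 0
So g6 = 0 and g7 = 0.

x1=1, x2=1, x3=0, x4=0, x5=1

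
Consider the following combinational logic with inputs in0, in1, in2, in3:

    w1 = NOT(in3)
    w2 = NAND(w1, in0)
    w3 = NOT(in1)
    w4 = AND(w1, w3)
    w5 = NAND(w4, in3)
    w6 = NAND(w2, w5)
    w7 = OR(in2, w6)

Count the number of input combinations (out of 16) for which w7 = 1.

w7 = OR(in2, w6) must be 1, so at least one of in2, w6 is 1.
Enumerating the 16 input combinations, 10 give w7 = 1 and 6 give w7 = 0.

10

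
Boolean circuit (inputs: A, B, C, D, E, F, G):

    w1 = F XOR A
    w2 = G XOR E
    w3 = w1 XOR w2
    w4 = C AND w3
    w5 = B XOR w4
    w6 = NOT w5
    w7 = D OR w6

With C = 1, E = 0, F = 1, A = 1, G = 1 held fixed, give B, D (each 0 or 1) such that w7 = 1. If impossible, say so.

Check with C = 1, E = 0, F = 1, A = 1, G = 1 and B=0, D=1:
w1 = F XOR A = 1 XOR 1 = 0
w2 = G XOR E = 1 XOR 0 = 1
w3 = w1 XOR w2 = 0 XOR 1 = 1
w4 = C AND w3 = 1 AND 1 = 1
w5 = B XOR w4 = 0 XOR 1 = 1
w6 = NOT w5 = NOT 1 = 0
w7 = D OR w6 = 1 OR 0 = 1
So w7 = 1.

B=0, D=1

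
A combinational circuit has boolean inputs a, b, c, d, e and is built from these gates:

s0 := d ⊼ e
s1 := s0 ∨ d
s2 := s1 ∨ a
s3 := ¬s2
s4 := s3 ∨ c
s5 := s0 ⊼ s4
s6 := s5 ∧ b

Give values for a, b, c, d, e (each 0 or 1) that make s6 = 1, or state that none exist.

a=0 b=1 c=0 d=0 e=0

s6 = s5 ∧ b must be 1, so both s5 = 1 and b = 1.
s5 = s0 ⊼ s4 must be 1, so at least one of s0, s4 is 0.
Check with a=0 b=1 c=0 d=0 e=0:
s0 = d ⊼ e = 0 ⊼ 0 = 1
s1 = s0 ∨ d = 1 ∨ 0 = 1
s2 = s1 ∨ a = 1 ∨ 0 = 1
s3 = ¬s2 = ¬1 = 0
s4 = s3 ∨ c = 0 ∨ 0 = 0
s5 = s0 ⊼ s4 = 1 ⊼ 0 = 1
s6 = s5 ∧ b = 1 ∧ 1 = 1
So s6 = 1 as required.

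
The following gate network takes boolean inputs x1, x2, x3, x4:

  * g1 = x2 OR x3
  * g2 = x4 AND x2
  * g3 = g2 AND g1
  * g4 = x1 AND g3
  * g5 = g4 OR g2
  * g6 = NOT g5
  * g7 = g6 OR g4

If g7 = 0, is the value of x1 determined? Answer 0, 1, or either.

0

g7 = g6 OR g4 must be 0, so both g6 = 0 and g4 = 0.
g6 = NOT g5 must be 0, so g5 = 1.
g4 = x1 AND g3 must be 0, so at least one of x1, g3 is 0.
Every assignment with g7 = 0 has x1 = 0; there are 2 such assignment(s).
  x1=0, x2=1, x3=0, x4=1
  x1=0, x2=1, x3=1, x4=1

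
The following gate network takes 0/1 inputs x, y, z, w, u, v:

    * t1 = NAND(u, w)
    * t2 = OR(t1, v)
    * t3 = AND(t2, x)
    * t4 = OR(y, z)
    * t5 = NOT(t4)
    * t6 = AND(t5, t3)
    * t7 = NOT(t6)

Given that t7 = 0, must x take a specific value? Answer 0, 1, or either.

1

t7 = NOT(t6) must be 0, so t6 = 1.
Every assignment with t7 = 0 has x = 1; there are 7 such assignment(s).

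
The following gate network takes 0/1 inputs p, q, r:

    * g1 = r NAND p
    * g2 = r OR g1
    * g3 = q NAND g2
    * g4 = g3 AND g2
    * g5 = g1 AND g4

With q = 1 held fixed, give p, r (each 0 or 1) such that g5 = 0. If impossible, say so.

p=0, r=1

g5 = g1 AND g4 must be 0, so at least one of g1, g4 is 0.
Check with q = 1 and p=0, r=1:
g1 = r NAND p = 1 NAND 0 = 1
g2 = r OR g1 = 1 OR 1 = 1
g3 = q NAND g2 = 1 NAND 1 = 0
g4 = g3 AND g2 = 0 AND 1 = 0
g5 = g1 AND g4 = 1 AND 0 = 0
So g5 = 0.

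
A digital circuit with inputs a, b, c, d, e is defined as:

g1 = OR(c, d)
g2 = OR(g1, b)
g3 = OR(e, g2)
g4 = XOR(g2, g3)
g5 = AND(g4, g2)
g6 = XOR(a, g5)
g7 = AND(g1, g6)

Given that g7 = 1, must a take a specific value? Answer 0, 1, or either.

g7 = AND(g1, g6) must be 1, so both g1 = 1 and g6 = 1.
g1 = OR(c, d) must be 1, so at least one of c, d is 1.
Every assignment with g7 = 1 has a = 1; there are 12 such assignment(s).

1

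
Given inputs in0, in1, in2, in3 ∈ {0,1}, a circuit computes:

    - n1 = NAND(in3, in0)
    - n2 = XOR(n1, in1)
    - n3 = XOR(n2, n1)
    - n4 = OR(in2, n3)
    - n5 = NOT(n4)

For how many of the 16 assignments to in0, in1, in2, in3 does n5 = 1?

4

n5 = NOT(n4) must be 1, so n4 = 0.
n4 = OR(in2, n3) must be 0, so both in2 = 0 and n3 = 0.
n3 = XOR(n2, n1) must be 0, so n2 and n1 are equal.
Satisfying assignments:
  in0=0, in1=0, in2=0, in3=0
  in0=0, in1=0, in2=0, in3=1
  in0=1, in1=0, in2=0, in3=0
  in0=1, in1=0, in2=0, in3=1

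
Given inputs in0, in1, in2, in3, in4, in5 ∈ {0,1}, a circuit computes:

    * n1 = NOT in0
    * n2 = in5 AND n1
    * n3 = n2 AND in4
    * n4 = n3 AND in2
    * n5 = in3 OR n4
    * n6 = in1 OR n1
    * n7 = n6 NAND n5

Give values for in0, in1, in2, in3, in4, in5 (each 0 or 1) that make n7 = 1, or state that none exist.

in0=1 in1=0 in2=0 in3=1 in4=1 in5=1

Check with in0=1 in1=0 in2=0 in3=1 in4=1 in5=1:
n1 = NOT in0 = NOT 1 = 0
n2 = in5 AND n1 = 1 AND 0 = 0
n3 = n2 AND in4 = 0 AND 1 = 0
n4 = n3 AND in2 = 0 AND 0 = 0
n5 = in3 OR n4 = 1 OR 0 = 1
n6 = in1 OR n1 = 0 OR 0 = 0
n7 = n6 NAND n5 = 0 NAND 1 = 1
So n7 = 1 as required.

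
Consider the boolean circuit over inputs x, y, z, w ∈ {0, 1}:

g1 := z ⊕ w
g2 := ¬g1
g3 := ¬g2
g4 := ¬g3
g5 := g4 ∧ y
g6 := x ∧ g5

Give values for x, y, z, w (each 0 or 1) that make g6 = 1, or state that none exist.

x=1, y=1, z=0, w=0

g6 = x ∧ g5 must be 1, so both x = 1 and g5 = 1.
g5 = g4 ∧ y must be 1, so both g4 = 1 and y = 1.
Check with x=1, y=1, z=0, w=0:
g1 = z ⊕ w = 0 ⊕ 0 = 0
g2 = ¬g1 = ¬0 = 1
g3 = ¬g2 = ¬1 = 0
g4 = ¬g3 = ¬0 = 1
g5 = g4 ∧ y = 1 ∧ 1 = 1
g6 = x ∧ g5 = 1 ∧ 1 = 1
So g6 = 1 as required.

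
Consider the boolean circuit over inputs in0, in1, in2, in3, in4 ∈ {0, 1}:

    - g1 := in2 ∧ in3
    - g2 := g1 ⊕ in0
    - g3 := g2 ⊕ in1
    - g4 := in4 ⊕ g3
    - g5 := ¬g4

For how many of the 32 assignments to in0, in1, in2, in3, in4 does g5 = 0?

g5 = ¬g4 must be 0, so g4 = 1.
g4 = in4 ⊕ g3 must be 1, so in4 and g3 differ.
Enumerating the 32 input combinations, 16 give g5 = 0 and 16 give g5 = 1.

16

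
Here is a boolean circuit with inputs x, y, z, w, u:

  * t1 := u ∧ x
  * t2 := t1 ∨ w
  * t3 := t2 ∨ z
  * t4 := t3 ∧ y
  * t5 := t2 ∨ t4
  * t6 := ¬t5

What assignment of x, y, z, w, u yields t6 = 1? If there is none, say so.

x=0 y=1 z=0 w=0 u=1

t6 = ¬t5 must be 1, so t5 = 0.
t5 = t2 ∨ t4 must be 0, so both t2 = 0 and t4 = 0.
Check with x=0 y=1 z=0 w=0 u=1:
t1 = u ∧ x = 1 ∧ 0 = 0
t2 = t1 ∨ w = 0 ∨ 0 = 0
t3 = t2 ∨ z = 0 ∨ 0 = 0
t4 = t3 ∧ y = 0 ∧ 1 = 0
t5 = t2 ∨ t4 = 0 ∨ 0 = 0
t6 = ¬t5 = ¬0 = 1
So t6 = 1 as required.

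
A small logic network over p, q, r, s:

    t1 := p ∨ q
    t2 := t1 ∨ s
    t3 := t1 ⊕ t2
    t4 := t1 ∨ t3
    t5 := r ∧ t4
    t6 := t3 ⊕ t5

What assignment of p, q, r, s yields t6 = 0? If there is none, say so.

p=0 q=0 r=1 s=1

t6 = t3 ⊕ t5 must be 0, so t3 and t5 are equal.
Check with p=0 q=0 r=1 s=1:
t1 = p ∨ q = 0 ∨ 0 = 0
t2 = t1 ∨ s = 0 ∨ 1 = 1
t3 = t1 ⊕ t2 = 0 ⊕ 1 = 1
t4 = t1 ∨ t3 = 0 ∨ 1 = 1
t5 = r ∧ t4 = 1 ∧ 1 = 1
t6 = t3 ⊕ t5 = 1 ⊕ 1 = 0
So t6 = 0 as required.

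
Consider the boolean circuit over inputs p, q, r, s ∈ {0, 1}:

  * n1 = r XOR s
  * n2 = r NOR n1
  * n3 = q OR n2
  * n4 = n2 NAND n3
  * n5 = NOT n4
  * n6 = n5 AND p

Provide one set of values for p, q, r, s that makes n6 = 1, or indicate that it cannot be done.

p=1, q=1, r=0, s=0

Check with p=1, q=1, r=0, s=0:
n1 = r XOR s = 0 XOR 0 = 0
n2 = r NOR n1 = 0 NOR 0 = 1
n3 = q OR n2 = 1 OR 1 = 1
n4 = n2 NAND n3 = 1 NAND 1 = 0
n5 = NOT n4 = NOT 0 = 1
n6 = n5 AND p = 1 AND 1 = 1
So n6 = 1 as required.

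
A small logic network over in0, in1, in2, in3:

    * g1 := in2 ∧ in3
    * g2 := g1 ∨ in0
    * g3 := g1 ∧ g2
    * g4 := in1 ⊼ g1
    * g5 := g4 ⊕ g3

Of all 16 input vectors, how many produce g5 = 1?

14

g5 = g4 ⊕ g3 must be 1, so g4 and g3 differ.
Enumerating the 16 input combinations, 14 give g5 = 1 and 2 give g5 = 0.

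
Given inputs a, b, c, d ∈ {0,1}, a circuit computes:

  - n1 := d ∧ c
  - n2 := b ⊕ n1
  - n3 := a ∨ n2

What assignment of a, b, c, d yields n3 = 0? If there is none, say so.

n3 = a ∨ n2 must be 0, so both a = 0 and n2 = 0.
Check with a=0 b=0 c=1 d=0:
n1 = d ∧ c = 0 ∧ 1 = 0
n2 = b ⊕ n1 = 0 ⊕ 0 = 0
n3 = a ∨ n2 = 0 ∨ 0 = 0
So n3 = 0 as required.

a=0 b=0 c=1 d=0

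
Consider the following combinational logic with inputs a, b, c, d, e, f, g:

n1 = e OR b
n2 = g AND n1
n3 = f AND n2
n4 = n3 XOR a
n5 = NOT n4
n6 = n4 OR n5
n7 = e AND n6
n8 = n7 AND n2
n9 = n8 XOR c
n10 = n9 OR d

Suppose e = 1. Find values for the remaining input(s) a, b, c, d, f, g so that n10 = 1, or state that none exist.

a=1 b=0 c=1 d=1 f=0 g=1

Check with e = 1 and a=1, b=0, c=1, d=1, f=0, g=1:
n1 = e OR b = 1 OR 0 = 1
n2 = g AND n1 = 1 AND 1 = 1
n3 = f AND n2 = 0 AND 1 = 0
n4 = n3 XOR a = 0 XOR 1 = 1
n5 = NOT n4 = NOT 1 = 0
n6 = n4 OR n5 = 1 OR 0 = 1
n7 = e AND n6 = 1 AND 1 = 1
n8 = n7 AND n2 = 1 AND 1 = 1
n9 = n8 XOR c = 1 XOR 1 = 0
n10 = n9 OR d = 0 OR 1 = 1
So n10 = 1.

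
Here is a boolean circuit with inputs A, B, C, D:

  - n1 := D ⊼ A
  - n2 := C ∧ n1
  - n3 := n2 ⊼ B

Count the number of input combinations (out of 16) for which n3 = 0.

3

n3 = n2 ⊼ B must be 0, so both n2 = 1 and B = 1.
n2 = C ∧ n1 must be 1, so both C = 1 and n1 = 1.
n1 = D ⊼ A must be 1, so at least one of D, A is 0.
Enumerating the 16 input combinations, 3 give n3 = 0 and 13 give n3 = 1.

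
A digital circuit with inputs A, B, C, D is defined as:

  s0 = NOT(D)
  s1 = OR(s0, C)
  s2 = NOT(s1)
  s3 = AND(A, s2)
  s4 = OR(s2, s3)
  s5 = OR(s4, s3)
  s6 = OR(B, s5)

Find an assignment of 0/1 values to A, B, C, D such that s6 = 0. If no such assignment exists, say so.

A=0, B=0, C=1, D=0

s6 = OR(B, s5) must be 0, so both B = 0 and s5 = 0.
Check with A=0, B=0, C=1, D=0:
s0 = NOT(D) = NOT 0 = 1
s1 = OR(s0, C) = OR(1, 1) = 1
s2 = NOT(s1) = NOT 1 = 0
s3 = AND(A, s2) = AND(0, 0) = 0
s4 = OR(s2, s3) = OR(0, 0) = 0
s5 = OR(s4, s3) = OR(0, 0) = 0
s6 = OR(B, s5) = OR(0, 0) = 0
So s6 = 0 as required.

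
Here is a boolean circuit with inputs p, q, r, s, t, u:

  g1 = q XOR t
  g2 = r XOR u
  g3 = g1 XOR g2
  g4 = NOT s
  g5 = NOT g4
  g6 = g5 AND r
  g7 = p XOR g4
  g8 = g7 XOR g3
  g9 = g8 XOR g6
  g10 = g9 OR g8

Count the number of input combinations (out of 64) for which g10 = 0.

24

g10 = g9 OR g8 must be 0, so both g9 = 0 and g8 = 0.
g9 = g8 XOR g6 must be 0, so g8 and g6 are equal.
Enumerating the 64 input combinations, 24 give g10 = 0 and 40 give g10 = 1.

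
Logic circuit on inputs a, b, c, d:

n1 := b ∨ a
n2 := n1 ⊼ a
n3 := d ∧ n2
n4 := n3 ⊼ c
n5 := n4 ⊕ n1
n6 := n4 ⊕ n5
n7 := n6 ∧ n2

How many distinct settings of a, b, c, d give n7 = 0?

12

n7 = n6 ∧ n2 must be 0, so at least one of n6, n2 is 0.
Enumerating the 16 input combinations, 12 give n7 = 0 and 4 give n7 = 1.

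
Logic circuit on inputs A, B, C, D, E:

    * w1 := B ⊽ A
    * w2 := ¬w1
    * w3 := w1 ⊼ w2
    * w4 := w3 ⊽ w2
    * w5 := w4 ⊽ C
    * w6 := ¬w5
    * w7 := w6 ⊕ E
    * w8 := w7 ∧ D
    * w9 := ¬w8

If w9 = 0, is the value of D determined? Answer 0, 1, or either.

w9 = ¬w8 must be 0, so w8 = 1.
w8 = w7 ∧ D must be 1, so both w7 = 1 and D = 1.
Every assignment with w9 = 0 has D = 1; there are 8 such assignment(s).

1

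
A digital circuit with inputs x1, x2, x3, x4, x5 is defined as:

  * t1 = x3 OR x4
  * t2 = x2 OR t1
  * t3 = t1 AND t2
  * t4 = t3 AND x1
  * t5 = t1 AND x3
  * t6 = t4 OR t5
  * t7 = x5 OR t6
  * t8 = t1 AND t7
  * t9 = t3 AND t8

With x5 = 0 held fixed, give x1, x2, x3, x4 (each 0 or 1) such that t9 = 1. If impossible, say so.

x1=1 x2=1 x3=0 x4=1

t9 = t3 AND t8 must be 1, so both t3 = 1 and t8 = 1.
t3 = t1 AND t2 must be 1, so both t1 = 1 and t2 = 1.
Check with x5 = 0 and x1=1, x2=1, x3=0, x4=1:
t1 = x3 OR x4 = 0 OR 1 = 1
t2 = x2 OR t1 = 1 OR 1 = 1
t3 = t1 AND t2 = 1 AND 1 = 1
t4 = t3 AND x1 = 1 AND 1 = 1
t5 = t1 AND x3 = 1 AND 0 = 0
t6 = t4 OR t5 = 1 OR 0 = 1
t7 = x5 OR t6 = 0 OR 1 = 1
t8 = t1 AND t7 = 1 AND 1 = 1
t9 = t3 AND t8 = 1 AND 1 = 1
So t9 = 1.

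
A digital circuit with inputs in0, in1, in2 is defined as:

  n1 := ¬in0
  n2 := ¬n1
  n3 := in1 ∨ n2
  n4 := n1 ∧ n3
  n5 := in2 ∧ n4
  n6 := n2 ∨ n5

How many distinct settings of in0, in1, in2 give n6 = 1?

5

n6 = n2 ∨ n5 must be 1, so at least one of n2, n5 is 1.
Satisfying assignments:
  in0=0, in1=1, in2=1
  in0=1, in1=0, in2=0
  in0=1, in1=0, in2=1
  in0=1, in1=1, in2=0
  in0=1, in1=1, in2=1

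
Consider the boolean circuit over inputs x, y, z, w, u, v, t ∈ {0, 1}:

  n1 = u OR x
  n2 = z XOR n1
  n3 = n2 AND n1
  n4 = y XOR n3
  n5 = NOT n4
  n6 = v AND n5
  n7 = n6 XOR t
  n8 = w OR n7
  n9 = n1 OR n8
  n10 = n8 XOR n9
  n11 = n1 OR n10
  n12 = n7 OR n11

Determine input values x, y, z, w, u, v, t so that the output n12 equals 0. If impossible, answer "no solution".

n12 = n7 OR n11 must be 0, so both n7 = 0 and n11 = 0.
Check with x=0, y=1, z=1, w=0, u=0, v=0, t=0:
n1 = u OR x = 0 OR 0 = 0
n2 = z XOR n1 = 1 XOR 0 = 1
n3 = n2 AND n1 = 1 AND 0 = 0
n4 = y XOR n3 = 1 XOR 0 = 1
n5 = NOT n4 = NOT 1 = 0
n6 = v AND n5 = 0 AND 0 = 0
n7 = n6 XOR t = 0 XOR 0 = 0
n8 = w OR n7 = 0 OR 0 = 0
n9 = n1 OR n8 = 0 OR 0 = 0
n10 = n8 XOR n9 = 0 XOR 0 = 0
n11 = n1 OR n10 = 0 OR 0 = 0
n12 = n7 OR n11 = 0 OR 0 = 0
So n12 = 0 as required.

x=0, y=1, z=1, w=0, u=0, v=0, t=0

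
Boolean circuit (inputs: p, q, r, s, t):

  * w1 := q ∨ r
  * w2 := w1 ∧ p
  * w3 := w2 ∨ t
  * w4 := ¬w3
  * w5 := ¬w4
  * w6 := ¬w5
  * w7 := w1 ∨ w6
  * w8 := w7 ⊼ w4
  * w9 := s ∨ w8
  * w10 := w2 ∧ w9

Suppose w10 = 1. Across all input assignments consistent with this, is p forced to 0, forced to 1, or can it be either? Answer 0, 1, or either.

w10 = w2 ∧ w9 must be 1, so both w2 = 1 and w9 = 1.
w2 = w1 ∧ p must be 1, so both w1 = 1 and p = 1.
Every assignment with w10 = 1 has p = 1; there are 12 such assignment(s).

1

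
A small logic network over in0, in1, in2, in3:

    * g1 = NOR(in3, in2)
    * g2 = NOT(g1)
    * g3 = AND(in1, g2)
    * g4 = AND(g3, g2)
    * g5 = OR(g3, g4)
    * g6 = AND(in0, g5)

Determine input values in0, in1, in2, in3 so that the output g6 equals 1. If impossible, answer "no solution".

in0=1, in1=1, in2=1, in3=0

g6 = AND(in0, g5) must be 1, so both in0 = 1 and g5 = 1.
Check with in0=1, in1=1, in2=1, in3=0:
g1 = NOR(in3, in2) = NOR(0, 1) = 0
g2 = NOT(g1) = NOT 0 = 1
g3 = AND(in1, g2) = AND(1, 1) = 1
g4 = AND(g3, g2) = AND(1, 1) = 1
g5 = OR(g3, g4) = OR(1, 1) = 1
g6 = AND(in0, g5) = AND(1, 1) = 1
So g6 = 1 as required.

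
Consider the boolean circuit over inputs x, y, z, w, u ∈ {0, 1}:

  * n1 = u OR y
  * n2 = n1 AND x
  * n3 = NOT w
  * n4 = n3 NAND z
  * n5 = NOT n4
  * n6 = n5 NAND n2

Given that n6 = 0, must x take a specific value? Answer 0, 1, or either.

1

n6 = n5 NAND n2 must be 0, so both n5 = 1 and n2 = 1.
n5 = NOT n4 must be 1, so n4 = 0.
Every assignment with n6 = 0 has x = 1; there are 3 such assignment(s).
  x=1, y=0, z=1, w=0, u=1
  x=1, y=1, z=1, w=0, u=0
  x=1, y=1, z=1, w=0, u=1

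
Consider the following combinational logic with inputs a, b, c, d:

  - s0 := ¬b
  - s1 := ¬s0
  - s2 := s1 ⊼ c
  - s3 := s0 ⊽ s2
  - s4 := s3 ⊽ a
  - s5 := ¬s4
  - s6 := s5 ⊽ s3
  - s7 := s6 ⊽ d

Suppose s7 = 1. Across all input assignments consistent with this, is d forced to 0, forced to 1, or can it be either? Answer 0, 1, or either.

0

s7 = s6 ⊽ d must be 1, so both s6 = 0 and d = 0.
s6 = s5 ⊽ s3 must be 0, so at least one of s5, s3 is 1.
Every assignment with s7 = 1 has d = 0; there are 5 such assignment(s).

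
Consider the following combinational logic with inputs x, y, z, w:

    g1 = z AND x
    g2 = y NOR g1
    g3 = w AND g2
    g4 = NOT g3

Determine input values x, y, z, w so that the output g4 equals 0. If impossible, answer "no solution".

x=1 y=0 z=0 w=1

g4 = NOT g3 must be 0, so g3 = 1.
Check with x=1 y=0 z=0 w=1:
g1 = z AND x = 0 AND 1 = 0
g2 = y NOR g1 = 0 NOR 0 = 1
g3 = w AND g2 = 1 AND 1 = 1
g4 = NOT g3 = NOT 1 = 0
So g4 = 0 as required.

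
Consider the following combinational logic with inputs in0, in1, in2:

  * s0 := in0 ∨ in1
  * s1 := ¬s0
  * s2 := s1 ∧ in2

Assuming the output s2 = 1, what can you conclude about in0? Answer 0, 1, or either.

s2 = s1 ∧ in2 must be 1, so both s1 = 1 and in2 = 1.
s1 = ¬s0 must be 1, so s0 = 0.
s0 = in0 ∨ in1 must be 0, so both in0 = 0 and in1 = 0.
Every assignment with s2 = 1 has in0 = 0; there are 1 such assignment(s).
  in0=0, in1=0, in2=1

0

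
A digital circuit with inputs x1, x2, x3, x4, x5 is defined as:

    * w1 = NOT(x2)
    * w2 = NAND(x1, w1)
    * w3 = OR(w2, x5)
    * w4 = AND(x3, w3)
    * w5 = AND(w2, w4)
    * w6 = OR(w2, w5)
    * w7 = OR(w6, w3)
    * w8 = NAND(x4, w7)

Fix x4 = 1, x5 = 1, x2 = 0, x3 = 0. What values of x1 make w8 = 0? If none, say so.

x1=0

Check with x4 = 1, x5 = 1, x2 = 0, x3 = 0 and x1=0:
w1 = NOT(x2) = NOT 0 = 1
w2 = NAND(x1, w1) = NAND(0, 1) = 1
w3 = OR(w2, x5) = OR(1, 1) = 1
w4 = AND(x3, w3) = AND(0, 1) = 0
w5 = AND(w2, w4) = AND(1, 0) = 0
w6 = OR(w2, w5) = OR(1, 0) = 1
w7 = OR(w6, w3) = OR(1, 1) = 1
w8 = NAND(x4, w7) = NAND(1, 1) = 0
So w8 = 0.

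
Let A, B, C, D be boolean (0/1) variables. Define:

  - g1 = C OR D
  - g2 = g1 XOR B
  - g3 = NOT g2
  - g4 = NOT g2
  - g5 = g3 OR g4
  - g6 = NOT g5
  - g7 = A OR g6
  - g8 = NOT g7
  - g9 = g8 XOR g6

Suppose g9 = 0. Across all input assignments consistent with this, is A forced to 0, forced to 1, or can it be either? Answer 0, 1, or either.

1

g9 = g8 XOR g6 must be 0, so g8 and g6 are equal.
Every assignment with g9 = 0 has A = 1; there are 4 such assignment(s).
  A=1, B=0, C=0, D=0
  A=1, B=1, C=0, D=1
  A=1, B=1, C=1, D=0
  A=1, B=1, C=1, D=1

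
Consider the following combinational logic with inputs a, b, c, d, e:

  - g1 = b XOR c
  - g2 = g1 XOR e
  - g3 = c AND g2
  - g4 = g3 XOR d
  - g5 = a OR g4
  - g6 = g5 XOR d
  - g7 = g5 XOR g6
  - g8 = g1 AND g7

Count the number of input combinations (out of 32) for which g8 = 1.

8

g8 = g1 AND g7 must be 1, so both g1 = 1 and g7 = 1.
g1 = b XOR c must be 1, so b and c differ.
Enumerating the 32 input combinations, 8 give g8 = 1 and 24 give g8 = 0.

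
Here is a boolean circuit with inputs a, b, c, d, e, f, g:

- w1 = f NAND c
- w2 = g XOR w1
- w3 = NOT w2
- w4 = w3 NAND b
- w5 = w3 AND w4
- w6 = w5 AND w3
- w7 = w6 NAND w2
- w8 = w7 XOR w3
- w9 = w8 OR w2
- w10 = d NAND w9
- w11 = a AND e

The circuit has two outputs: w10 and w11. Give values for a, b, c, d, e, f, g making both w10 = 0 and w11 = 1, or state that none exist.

Check with a=1, b=1, c=0, d=1, e=1, f=0, g=0:
w1 = f NAND c = 0 NAND 0 = 1
w2 = g XOR w1 = 0 XOR 1 = 1
w3 = NOT w2 = NOT 1 = 0
w4 = w3 NAND b = 0 NAND 1 = 1
w5 = w3 AND w4 = 0 AND 1 = 0
w6 = w5 AND w3 = 0 AND 0 = 0
w7 = w6 NAND w2 = 0 NAND 1 = 1
w8 = w7 XOR w3 = 1 XOR 0 = 1
w9 = w8 OR w2 = 1 OR 1 = 1
w10 = d NAND w9 = 1 NAND 1 = 0
w11 = a AND e = 1 AND 1 = 1
So w10 = 0 and w11 = 1.

a=1, b=1, c=0, d=1, e=1, f=0, g=0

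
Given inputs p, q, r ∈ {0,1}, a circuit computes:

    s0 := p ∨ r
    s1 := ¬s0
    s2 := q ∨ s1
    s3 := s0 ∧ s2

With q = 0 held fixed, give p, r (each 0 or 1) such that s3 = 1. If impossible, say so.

With q = 0 fixed, none of the 4 settings of p, r give s3 = 1.
For example, with p=1, r=0:
s0 = p ∨ r = 1 ∨ 0 = 1
s1 = ¬s0 = ¬1 = 0
s2 = q ∨ s1 = 0 ∨ 0 = 0
s3 = s0 ∧ s2 = 1 ∧ 0 = 0
giving s3 = 0 ≠ 1.

no solution exists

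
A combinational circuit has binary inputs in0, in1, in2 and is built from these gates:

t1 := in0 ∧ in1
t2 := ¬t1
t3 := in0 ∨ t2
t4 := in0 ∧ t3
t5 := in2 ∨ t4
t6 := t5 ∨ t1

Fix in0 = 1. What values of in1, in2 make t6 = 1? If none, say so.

in1=1, in2=1

t6 = t5 ∨ t1 must be 1, so at least one of t5, t1 is 1.
Check with in0 = 1 and in1=1, in2=1:
t1 = in0 ∧ in1 = 1 ∧ 1 = 1
t2 = ¬t1 = ¬1 = 0
t3 = in0 ∨ t2 = 1 ∨ 0 = 1
t4 = in0 ∧ t3 = 1 ∧ 1 = 1
t5 = in2 ∨ t4 = 1 ∨ 1 = 1
t6 = t5 ∨ t1 = 1 ∨ 1 = 1
So t6 = 1.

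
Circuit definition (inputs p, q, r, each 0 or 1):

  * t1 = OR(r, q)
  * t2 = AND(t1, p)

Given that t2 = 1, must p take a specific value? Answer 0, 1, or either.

t2 = AND(t1, p) must be 1, so both t1 = 1 and p = 1.
t1 = OR(r, q) must be 1, so at least one of r, q is 1.
Every assignment with t2 = 1 has p = 1; there are 3 such assignment(s).
  p=1, q=0, r=1
  p=1, q=1, r=0
  p=1, q=1, r=1

1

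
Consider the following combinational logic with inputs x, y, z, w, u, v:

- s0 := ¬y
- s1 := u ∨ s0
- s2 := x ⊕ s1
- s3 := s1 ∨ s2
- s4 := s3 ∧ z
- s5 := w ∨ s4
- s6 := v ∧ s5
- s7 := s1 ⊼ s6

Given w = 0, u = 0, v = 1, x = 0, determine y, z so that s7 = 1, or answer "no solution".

s7 = s1 ⊼ s6 must be 1, so at least one of s1, s6 is 0.
Check with w = 0, u = 0, v = 1, x = 0 and y=1, z=1:
s0 = ¬y = ¬1 = 0
s1 = u ∨ s0 = 0 ∨ 0 = 0
s2 = x ⊕ s1 = 0 ⊕ 0 = 0
s3 = s1 ∨ s2 = 0 ∨ 0 = 0
s4 = s3 ∧ z = 0 ∧ 1 = 0
s5 = w ∨ s4 = 0 ∨ 0 = 0
s6 = v ∧ s5 = 1 ∧ 0 = 0
s7 = s1 ⊼ s6 = 0 ⊼ 0 = 1
So s7 = 1.

y=1, z=1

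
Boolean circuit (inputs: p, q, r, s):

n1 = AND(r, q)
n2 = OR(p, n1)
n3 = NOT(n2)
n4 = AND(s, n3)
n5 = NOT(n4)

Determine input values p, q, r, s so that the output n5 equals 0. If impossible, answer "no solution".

p=0, q=0, r=1, s=1

n5 = NOT(n4) must be 0, so n4 = 1.
n4 = AND(s, n3) must be 1, so both s = 1 and n3 = 1.
n3 = NOT(n2) must be 1, so n2 = 0.
Check with p=0, q=0, r=1, s=1:
n1 = AND(r, q) = AND(1, 0) = 0
n2 = OR(p, n1) = OR(0, 0) = 0
n3 = NOT(n2) = NOT 0 = 1
n4 = AND(s, n3) = AND(1, 1) = 1
n5 = NOT(n4) = NOT 1 = 0
So n5 = 0 as required.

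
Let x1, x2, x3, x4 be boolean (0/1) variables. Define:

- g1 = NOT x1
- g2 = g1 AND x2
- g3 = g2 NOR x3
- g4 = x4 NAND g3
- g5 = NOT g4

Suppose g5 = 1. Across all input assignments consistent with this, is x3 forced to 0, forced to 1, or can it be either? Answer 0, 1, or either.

0

g5 = NOT g4 must be 1, so g4 = 0.
Every assignment with g5 = 1 has x3 = 0; there are 3 such assignment(s).
  x1=0, x2=0, x3=0, x4=1
  x1=1, x2=0, x3=0, x4=1
  x1=1, x2=1, x3=0, x4=1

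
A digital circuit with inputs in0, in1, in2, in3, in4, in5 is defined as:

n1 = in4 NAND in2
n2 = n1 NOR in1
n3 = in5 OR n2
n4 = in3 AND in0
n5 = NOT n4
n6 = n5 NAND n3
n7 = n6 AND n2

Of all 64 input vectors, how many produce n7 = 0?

n7 = n6 AND n2 must be 0, so at least one of n6, n2 is 0.
Enumerating the 64 input combinations, 62 give n7 = 0 and 2 give n7 = 1.

62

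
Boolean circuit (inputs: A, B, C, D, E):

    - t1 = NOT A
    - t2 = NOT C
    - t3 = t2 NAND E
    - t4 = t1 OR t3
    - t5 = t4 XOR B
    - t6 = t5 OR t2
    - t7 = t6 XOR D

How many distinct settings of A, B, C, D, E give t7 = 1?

16

t7 = t6 XOR D must be 1, so t6 and D differ.
Enumerating the 32 input combinations, 16 give t7 = 1 and 16 give t7 = 0.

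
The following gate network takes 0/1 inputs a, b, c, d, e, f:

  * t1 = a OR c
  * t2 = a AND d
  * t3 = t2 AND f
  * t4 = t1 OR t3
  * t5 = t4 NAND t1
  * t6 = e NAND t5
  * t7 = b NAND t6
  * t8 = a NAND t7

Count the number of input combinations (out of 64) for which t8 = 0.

16

t8 = a NAND t7 must be 0, so both a = 1 and t7 = 1.
t7 = b NAND t6 must be 1, so at least one of b, t6 is 0.
Enumerating the 64 input combinations, 16 give t8 = 0 and 48 give t8 = 1.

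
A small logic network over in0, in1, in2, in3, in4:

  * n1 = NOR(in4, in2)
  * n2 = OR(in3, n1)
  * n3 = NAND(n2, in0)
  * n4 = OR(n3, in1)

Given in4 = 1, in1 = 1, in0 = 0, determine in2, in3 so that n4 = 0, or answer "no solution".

no solution exists

With in4 = 1, in1 = 1, in0 = 0 fixed, none of the 4 settings of in2, in3 give n4 = 0.
For example, with in2=0, in3=1:
n1 = NOR(in4, in2) = NOR(1, 0) = 0
n2 = OR(in3, n1) = OR(1, 0) = 1
n3 = NAND(n2, in0) = NAND(1, 0) = 1
n4 = OR(n3, in1) = OR(1, 1) = 1
giving n4 = 1 ≠ 0.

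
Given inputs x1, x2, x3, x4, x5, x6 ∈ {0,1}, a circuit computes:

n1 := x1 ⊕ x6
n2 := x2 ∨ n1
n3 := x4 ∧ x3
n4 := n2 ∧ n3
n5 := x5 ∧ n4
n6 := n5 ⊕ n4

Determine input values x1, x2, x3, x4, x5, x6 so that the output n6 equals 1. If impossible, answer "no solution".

n6 = n5 ⊕ n4 must be 1, so n5 and n4 differ.
Check with x1=1, x2=1, x3=1, x4=1, x5=0, x6=0:
n1 = x1 ⊕ x6 = 1 ⊕ 0 = 1
n2 = x2 ∨ n1 = 1 ∨ 1 = 1
n3 = x4 ∧ x3 = 1 ∧ 1 = 1
n4 = n2 ∧ n3 = 1 ∧ 1 = 1
n5 = x5 ∧ n4 = 0 ∧ 1 = 0
n6 = n5 ⊕ n4 = 0 ⊕ 1 = 1
So n6 = 1 as required.

x1=1, x2=1, x3=1, x4=1, x5=0, x6=0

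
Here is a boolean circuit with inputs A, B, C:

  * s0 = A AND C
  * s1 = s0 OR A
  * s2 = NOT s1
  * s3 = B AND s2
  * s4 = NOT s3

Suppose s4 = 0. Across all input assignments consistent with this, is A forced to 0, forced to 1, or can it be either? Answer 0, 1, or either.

s4 = NOT s3 must be 0, so s3 = 1.
Every assignment with s4 = 0 has A = 0; there are 2 such assignment(s).
  A=0, B=1, C=0
  A=0, B=1, C=1

0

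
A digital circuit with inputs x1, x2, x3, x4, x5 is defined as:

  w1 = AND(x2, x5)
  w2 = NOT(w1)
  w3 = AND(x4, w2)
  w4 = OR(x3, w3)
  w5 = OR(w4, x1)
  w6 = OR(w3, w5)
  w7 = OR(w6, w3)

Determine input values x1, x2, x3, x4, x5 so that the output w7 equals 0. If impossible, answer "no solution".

x1=0 x2=0 x3=0 x4=0 x5=1

Check with x1=0 x2=0 x3=0 x4=0 x5=1:
w1 = AND(x2, x5) = AND(0, 1) = 0
w2 = NOT(w1) = NOT 0 = 1
w3 = AND(x4, w2) = AND(0, 1) = 0
w4 = OR(x3, w3) = OR(0, 0) = 0
w5 = OR(w4, x1) = OR(0, 0) = 0
w6 = OR(w3, w5) = OR(0, 0) = 0
w7 = OR(w6, w3) = OR(0, 0) = 0
So w7 = 0 as required.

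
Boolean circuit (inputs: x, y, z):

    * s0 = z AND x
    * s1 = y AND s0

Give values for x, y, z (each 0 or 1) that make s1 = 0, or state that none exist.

x=0, y=1, z=1

Check with x=0, y=1, z=1:
s0 = z AND x = 1 AND 0 = 0
s1 = y AND s0 = 1 AND 0 = 0
So s1 = 0 as required.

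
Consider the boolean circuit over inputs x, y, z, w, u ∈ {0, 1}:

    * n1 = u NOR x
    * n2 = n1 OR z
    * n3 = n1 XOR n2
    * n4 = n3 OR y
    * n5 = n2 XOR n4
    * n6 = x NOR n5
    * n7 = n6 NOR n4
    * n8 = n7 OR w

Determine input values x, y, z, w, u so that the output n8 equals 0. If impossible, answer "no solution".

Check with x=0, y=0, z=1, w=0, u=1:
n1 = u NOR x = 1 NOR 0 = 0
n2 = n1 OR z = 0 OR 1 = 1
n3 = n1 XOR n2 = 0 XOR 1 = 1
n4 = n3 OR y = 1 OR 0 = 1
n5 = n2 XOR n4 = 1 XOR 1 = 0
n6 = x NOR n5 = 0 NOR 0 = 1
n7 = n6 NOR n4 = 1 NOR 1 = 0
n8 = n7 OR w = 0 OR 0 = 0
So n8 = 0 as required.

x=0, y=0, z=1, w=0, u=1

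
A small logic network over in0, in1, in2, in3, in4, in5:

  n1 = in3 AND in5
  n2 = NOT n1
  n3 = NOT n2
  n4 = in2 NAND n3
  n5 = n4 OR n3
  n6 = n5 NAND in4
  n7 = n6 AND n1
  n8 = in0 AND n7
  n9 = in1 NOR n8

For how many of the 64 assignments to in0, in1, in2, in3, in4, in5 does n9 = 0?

34

n9 = in1 NOR n8 must be 0, so at least one of in1, n8 is 1.
Enumerating the 64 input combinations, 34 give n9 = 0 and 30 give n9 = 1.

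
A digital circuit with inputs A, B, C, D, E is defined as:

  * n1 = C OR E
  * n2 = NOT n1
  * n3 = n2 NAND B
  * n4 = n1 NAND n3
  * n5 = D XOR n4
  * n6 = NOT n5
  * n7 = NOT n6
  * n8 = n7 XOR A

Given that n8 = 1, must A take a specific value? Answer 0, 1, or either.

Both values of A occur among assignments with n8 = 1:
  A=0: A=0, B=0, C=0, D=0, E=0
  A=1: A=1, B=0, C=0, D=0, E=1

either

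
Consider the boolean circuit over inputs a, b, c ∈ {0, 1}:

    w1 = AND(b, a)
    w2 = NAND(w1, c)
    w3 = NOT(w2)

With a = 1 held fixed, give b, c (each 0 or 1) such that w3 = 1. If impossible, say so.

b=1 c=1

w3 = NOT(w2) must be 1, so w2 = 0.
w2 = NAND(w1, c) must be 0, so both w1 = 1 and c = 1.
Check with a = 1 and b=1, c=1:
w1 = AND(b, a) = AND(1, 1) = 1
w2 = NAND(w1, c) = NAND(1, 1) = 0
w3 = NOT(w2) = NOT 0 = 1
So w3 = 1.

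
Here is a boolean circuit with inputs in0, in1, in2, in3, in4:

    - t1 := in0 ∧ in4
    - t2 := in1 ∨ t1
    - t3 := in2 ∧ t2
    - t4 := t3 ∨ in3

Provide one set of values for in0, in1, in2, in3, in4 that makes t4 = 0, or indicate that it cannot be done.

in0=0, in1=0, in2=1, in3=0, in4=0

t4 = t3 ∨ in3 must be 0, so both t3 = 0 and in3 = 0.
t3 = in2 ∧ t2 must be 0, so at least one of in2, t2 is 0.
Check with in0=0, in1=0, in2=1, in3=0, in4=0:
t1 = in0 ∧ in4 = 0 ∧ 0 = 0
t2 = in1 ∨ t1 = 0 ∨ 0 = 0
t3 = in2 ∧ t2 = 1 ∧ 0 = 0
t4 = t3 ∨ in3 = 0 ∨ 0 = 0
So t4 = 0 as required.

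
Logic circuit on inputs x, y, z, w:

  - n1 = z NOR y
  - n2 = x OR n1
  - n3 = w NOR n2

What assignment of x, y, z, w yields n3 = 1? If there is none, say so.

x=0 y=1 z=1 w=0

Check with x=0 y=1 z=1 w=0:
n1 = z NOR y = 1 NOR 1 = 0
n2 = x OR n1 = 0 OR 0 = 0
n3 = w NOR n2 = 0 NOR 0 = 1
So n3 = 1 as required.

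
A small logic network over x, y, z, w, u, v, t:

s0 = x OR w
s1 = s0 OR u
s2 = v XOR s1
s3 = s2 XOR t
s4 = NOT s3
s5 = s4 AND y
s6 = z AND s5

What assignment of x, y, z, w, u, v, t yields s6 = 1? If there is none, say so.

x=0, y=1, z=1, w=1, u=0, v=0, t=1

s6 = z AND s5 must be 1, so both z = 1 and s5 = 1.
s5 = s4 AND y must be 1, so both s4 = 1 and y = 1.
s4 = NOT s3 must be 1, so s3 = 0.
Check with x=0, y=1, z=1, w=1, u=0, v=0, t=1:
s0 = x OR w = 0 OR 1 = 1
s1 = s0 OR u = 1 OR 0 = 1
s2 = v XOR s1 = 0 XOR 1 = 1
s3 = s2 XOR t = 1 XOR 1 = 0
s4 = NOT s3 = NOT 0 = 1
s5 = s4 AND y = 1 AND 1 = 1
s6 = z AND s5 = 1 AND 1 = 1
So s6 = 1 as required.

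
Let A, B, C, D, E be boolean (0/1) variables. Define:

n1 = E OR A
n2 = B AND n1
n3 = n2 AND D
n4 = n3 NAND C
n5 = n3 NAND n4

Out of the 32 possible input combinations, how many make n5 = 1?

29

n5 = n3 NAND n4 must be 1, so at least one of n3, n4 is 0.
Enumerating the 32 input combinations, 29 give n5 = 1 and 3 give n5 = 0.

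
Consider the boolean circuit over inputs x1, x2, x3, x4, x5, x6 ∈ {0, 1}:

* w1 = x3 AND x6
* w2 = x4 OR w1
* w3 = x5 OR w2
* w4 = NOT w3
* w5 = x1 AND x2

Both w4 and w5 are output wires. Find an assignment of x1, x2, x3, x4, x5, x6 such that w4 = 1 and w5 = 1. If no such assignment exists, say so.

x1=1, x2=1, x3=0, x4=0, x5=0, x6=0

Check with x1=1, x2=1, x3=0, x4=0, x5=0, x6=0:
w1 = x3 AND x6 = 0 AND 0 = 0
w2 = x4 OR w1 = 0 OR 0 = 0
w3 = x5 OR w2 = 0 OR 0 = 0
w4 = NOT w3 = NOT 0 = 1
w5 = x1 AND x2 = 1 AND 1 = 1
So w4 = 1 and w5 = 1.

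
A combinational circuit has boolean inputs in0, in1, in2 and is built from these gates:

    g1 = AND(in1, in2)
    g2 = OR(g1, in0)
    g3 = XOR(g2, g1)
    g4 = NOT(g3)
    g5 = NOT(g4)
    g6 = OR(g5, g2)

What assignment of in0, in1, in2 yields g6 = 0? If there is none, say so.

g6 = OR(g5, g2) must be 0, so both g5 = 0 and g2 = 0.
g5 = NOT(g4) must be 0, so g4 = 1.
g2 = OR(g1, in0) must be 0, so both g1 = 0 and in0 = 0.
Check with in0=0, in1=1, in2=0:
g1 = AND(in1, in2) = AND(1, 0) = 0
g2 = OR(g1, in0) = OR(0, 0) = 0
g3 = XOR(g2, g1) = XOR(0, 0) = 0
g4 = NOT(g3) = NOT 0 = 1
g5 = NOT(g4) = NOT 1 = 0
g6 = OR(g5, g2) = OR(0, 0) = 0
So g6 = 0 as required.

in0=0, in1=1, in2=0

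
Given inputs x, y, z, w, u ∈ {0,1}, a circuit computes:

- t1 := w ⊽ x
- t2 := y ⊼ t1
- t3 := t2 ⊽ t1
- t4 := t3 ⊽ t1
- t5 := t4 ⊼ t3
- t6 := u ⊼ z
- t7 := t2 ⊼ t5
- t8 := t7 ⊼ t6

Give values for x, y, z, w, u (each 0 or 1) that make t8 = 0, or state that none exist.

x=0, y=1, z=0, w=0, u=1

t8 = t7 ⊼ t6 must be 0, so both t7 = 1 and t6 = 1.
t7 = t2 ⊼ t5 must be 1, so at least one of t2, t5 is 0.
Check with x=0, y=1, z=0, w=0, u=1:
t1 = w ⊽ x = 0 ⊽ 0 = 1
t2 = y ⊼ t1 = 1 ⊼ 1 = 0
t3 = t2 ⊽ t1 = 0 ⊽ 1 = 0
t4 = t3 ⊽ t1 = 0 ⊽ 1 = 0
t5 = t4 ⊼ t3 = 0 ⊼ 0 = 1
t6 = u ⊼ z = 1 ⊼ 0 = 1
t7 = t2 ⊼ t5 = 0 ⊼ 1 = 1
t8 = t7 ⊼ t6 = 1 ⊼ 1 = 0
So t8 = 0 as required.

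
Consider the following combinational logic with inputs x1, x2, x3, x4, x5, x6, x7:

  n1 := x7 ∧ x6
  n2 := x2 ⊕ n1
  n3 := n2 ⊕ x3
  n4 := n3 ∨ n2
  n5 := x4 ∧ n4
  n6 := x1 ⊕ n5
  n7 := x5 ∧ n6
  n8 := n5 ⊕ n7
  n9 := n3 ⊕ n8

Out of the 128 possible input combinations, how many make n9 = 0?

72

n9 = n3 ⊕ n8 must be 0, so n3 and n8 are equal.
Enumerating the 128 input combinations, 72 give n9 = 0 and 56 give n9 = 1.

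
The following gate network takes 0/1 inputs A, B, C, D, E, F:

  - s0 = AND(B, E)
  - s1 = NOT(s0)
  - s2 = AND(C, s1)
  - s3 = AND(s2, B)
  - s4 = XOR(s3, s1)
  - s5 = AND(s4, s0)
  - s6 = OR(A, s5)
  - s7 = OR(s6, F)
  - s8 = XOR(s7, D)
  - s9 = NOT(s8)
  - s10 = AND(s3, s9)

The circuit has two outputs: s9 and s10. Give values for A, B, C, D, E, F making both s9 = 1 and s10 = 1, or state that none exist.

A=0, B=1, C=1, D=0, E=0, F=0

Check with A=0, B=1, C=1, D=0, E=0, F=0:
s0 = AND(B, E) = AND(1, 0) = 0
s1 = NOT(s0) = NOT 0 = 1
s2 = AND(C, s1) = AND(1, 1) = 1
s3 = AND(s2, B) = AND(1, 1) = 1
s4 = XOR(s3, s1) = XOR(1, 1) = 0
s5 = AND(s4, s0) = AND(0, 0) = 0
s6 = OR(A, s5) = OR(0, 0) = 0
s7 = OR(s6, F) = OR(0, 0) = 0
s8 = XOR(s7, D) = XOR(0, 0) = 0
s9 = NOT(s8) = NOT 0 = 1
s10 = AND(s3, s9) = AND(1, 1) = 1
So s9 = 1 and s10 = 1.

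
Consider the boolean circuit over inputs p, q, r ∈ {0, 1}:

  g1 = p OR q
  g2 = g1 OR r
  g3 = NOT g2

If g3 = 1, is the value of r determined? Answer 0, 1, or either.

0

g3 = NOT g2 must be 1, so g2 = 0.
g2 = g1 OR r must be 0, so both g1 = 0 and r = 0.
g1 = p OR q must be 0, so both p = 0 and q = 0.
Every assignment with g3 = 1 has r = 0; there are 1 such assignment(s).
  p=0, q=0, r=0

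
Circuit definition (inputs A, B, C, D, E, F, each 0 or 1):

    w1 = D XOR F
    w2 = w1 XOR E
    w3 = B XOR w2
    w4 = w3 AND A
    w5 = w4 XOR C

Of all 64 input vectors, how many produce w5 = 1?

32

w5 = w4 XOR C must be 1, so w4 and C differ.
Enumerating the 64 input combinations, 32 give w5 = 1 and 32 give w5 = 0.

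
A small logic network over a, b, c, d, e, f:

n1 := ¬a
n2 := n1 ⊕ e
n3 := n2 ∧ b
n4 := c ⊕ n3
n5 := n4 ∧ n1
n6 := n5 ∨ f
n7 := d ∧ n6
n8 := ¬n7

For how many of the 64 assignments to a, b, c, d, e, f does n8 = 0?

n8 = ¬n7 must be 0, so n7 = 1.
n7 = d ∧ n6 must be 1, so both d = 1 and n6 = 1.
n6 = n5 ∨ f must be 1, so at least one of n5, f is 1.
Enumerating the 64 input combinations, 20 give n8 = 0 and 44 give n8 = 1.

20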